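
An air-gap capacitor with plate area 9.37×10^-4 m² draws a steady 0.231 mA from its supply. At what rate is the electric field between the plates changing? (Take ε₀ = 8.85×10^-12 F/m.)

2.79×10^10 V/(m·s)

Charge continuity gives I_d = I = 2.31×10^-4 A between the plates.
Inverting I_d = ε₀ A dE/dt gives dE/dt = 2.31×10^-4 / (8.85×10^-12 · 9.37×10^-4) = 2.79×10^10 V/(m·s).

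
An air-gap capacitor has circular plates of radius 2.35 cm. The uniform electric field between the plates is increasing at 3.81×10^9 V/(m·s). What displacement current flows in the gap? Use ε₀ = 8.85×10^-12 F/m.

5.85×10^-5 A

The displacement current is ε₀ times dΦ_E/dt = ε₀ A dE/dt = (8.85×10^-12)(1.735×10^-3)(3.81×10^9) = 5.85×10^-5 A.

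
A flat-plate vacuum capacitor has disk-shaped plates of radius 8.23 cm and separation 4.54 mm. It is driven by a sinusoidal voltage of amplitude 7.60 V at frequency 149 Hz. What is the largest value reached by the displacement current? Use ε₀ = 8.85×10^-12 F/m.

C = ε₀A/d = (8.85×10^-12)(0.02128)/(4.54×10^-3) = 4.148×10^-11 F; ω = 2πf = 936.2 rad/s.
I_d = C dV/dt, so |I_d|_max = C V₀ ω = (4.148×10^-11)(7.60)(936.2) = 2.95×10^-7 A.

2.95×10^-7 A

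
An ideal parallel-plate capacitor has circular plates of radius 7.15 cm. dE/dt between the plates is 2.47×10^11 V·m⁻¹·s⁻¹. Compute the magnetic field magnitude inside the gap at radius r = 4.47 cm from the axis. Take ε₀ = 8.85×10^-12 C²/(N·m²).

6.14×10^-8 T

I_d = ε₀ dΦ_E/dt = ε₀ πR² (dE/dt) = (8.85×10^-12)(0.01606)(2.47×10^11) = 0.03511 A through the full plate area.
∮B·dl = μ₀ I_d,enc with I_d,enc = I_d r²/R² = 0.01372 A; so B = μ₀ I_d,enc/(2πr) = 6.14×10^-8 T.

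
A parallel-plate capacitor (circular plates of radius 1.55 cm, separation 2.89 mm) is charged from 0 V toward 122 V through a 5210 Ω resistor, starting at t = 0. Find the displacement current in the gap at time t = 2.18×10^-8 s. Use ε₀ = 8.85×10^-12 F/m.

With C = ε₀A/d = (8.85×10^-12)(7.548×10^-4)/(2.89×10^-3) = 2.311×10^-12 F, the time constant is τ = RC = 1.204×10^-8 s, so t/τ = 1.811 and e^(−t/τ) = 0.1635.
I_d = I_cond = (V₀/R) e^(−t/τ) = (0.02342)(0.1635) = 3.83×10^-3 A.

3.83×10^-3 A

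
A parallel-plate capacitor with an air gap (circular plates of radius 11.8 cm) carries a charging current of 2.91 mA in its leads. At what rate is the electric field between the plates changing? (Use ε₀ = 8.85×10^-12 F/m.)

The displacement current between the plates equals the conduction current, I_d = 2.91 mA.
Since I_d = ε₀ A dE/dt, dE/dt = I_d/(ε₀A) = (2.91×10^-3)/((8.85×10^-12)(0.04374)) = 7.52×10^9 V/(m·s).

7.52×10^9 V/(m·s)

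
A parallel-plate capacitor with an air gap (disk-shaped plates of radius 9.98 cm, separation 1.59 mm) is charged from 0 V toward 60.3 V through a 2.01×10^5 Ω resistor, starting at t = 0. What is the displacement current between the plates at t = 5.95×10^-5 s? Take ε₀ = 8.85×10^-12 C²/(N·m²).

5.48×10^-5 A

C = ε₀A/d = (8.85×10^-12)(0.03129)/(1.59×10^-3) = 1.742×10^-10 F and τ = RC = 3.501×10^-5 s. I_d in the gap equals the RC charging current.
I_d(t) = (V₀/R) e^(−t/τ) = 3.000×10^-4 · e^(−1.700) = 5.48×10^-5 A.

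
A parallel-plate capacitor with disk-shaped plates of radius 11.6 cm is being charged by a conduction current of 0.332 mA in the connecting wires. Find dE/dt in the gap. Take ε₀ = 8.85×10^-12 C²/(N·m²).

8.87×10^8 V/(m·s)

The displacement current between the plates equals the conduction current, I_d = 0.332 mA.
Then dE/dt = I_d/(ε₀A) = 8.87×10^8 V/(m·s).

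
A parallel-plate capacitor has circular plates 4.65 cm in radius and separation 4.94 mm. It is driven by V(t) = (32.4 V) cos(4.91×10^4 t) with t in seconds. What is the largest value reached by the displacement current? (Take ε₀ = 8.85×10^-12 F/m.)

(dE/dt)_max = V₀ω/d = 3.220×10^8 V/(m·s); ω = 4.91×10^4 rad/s.
I_d,max = ε₀ A (dE/dt)_max = (8.85×10^-12)(6.793×10^-3)(3.220×10^8) = 1.94×10^-5 A.

1.94×10^-5 A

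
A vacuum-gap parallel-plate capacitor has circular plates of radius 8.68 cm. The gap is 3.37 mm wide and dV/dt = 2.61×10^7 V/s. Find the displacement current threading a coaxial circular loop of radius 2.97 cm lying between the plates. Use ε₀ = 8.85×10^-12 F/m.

I_d = C dV/dt with C = ε₀πR²/d = 6.216×10^-11 F, so I_d = (6.216×10^-11)(2.61×10^7) = 1.622×10^-3 A.
The field is uniform, so I_d,enc = I_d (r/R)² = (1.622×10^-3)(2.97/8.68)² = 1.90×10^-4 A.

1.90×10^-4 A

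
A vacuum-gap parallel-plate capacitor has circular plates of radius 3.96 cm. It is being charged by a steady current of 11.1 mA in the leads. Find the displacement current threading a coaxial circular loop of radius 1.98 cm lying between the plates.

No conduction current crosses the gap, so I_d there equals the 0.0111 A in the leads.
The field is uniform, so I_d,enc = I_d (r/R)² = (0.0111)(1.98/3.96)² = 2.77×10^-3 A.

2.77×10^-3 A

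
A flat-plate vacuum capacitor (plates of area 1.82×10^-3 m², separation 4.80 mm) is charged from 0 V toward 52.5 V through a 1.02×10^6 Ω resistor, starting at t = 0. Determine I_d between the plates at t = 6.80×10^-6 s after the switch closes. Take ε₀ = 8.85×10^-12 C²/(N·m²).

C = ε₀A/d = (8.85×10^-12)(1.82×10^-3)/(4.80×10^-3) = 3.356×10^-12 F, so τ = RC = 3.423×10^-6 s.
The conduction current is I(t) = (V₀/R) e^(−t/τ), and the displacement current between the plates equals it.
t/τ = 1.987; I_d = (52.5/1.02×10^6) · e^(−1.987) = (5.147×10^-5)(0.1371) = 7.06×10^-6 A.

7.06×10^-6 A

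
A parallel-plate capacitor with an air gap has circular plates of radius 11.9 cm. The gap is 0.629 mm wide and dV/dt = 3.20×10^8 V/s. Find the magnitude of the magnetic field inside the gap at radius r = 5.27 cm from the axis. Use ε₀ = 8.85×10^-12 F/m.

1.49×10^-7 T

dE/dt = (dV/dt)/d = 5.087×10^11 V/(m·s); I_d = ε₀(πR²)(dE/dt) = (8.85×10^-12)(0.04449)(5.087×10^11) = 0.2003 A.
∮B·dl = μ₀ I_d,enc with I_d,enc = I_d r²/R² = 0.03928 A; so B = μ₀ I_d,enc/(2πr) = 1.49×10^-7 T.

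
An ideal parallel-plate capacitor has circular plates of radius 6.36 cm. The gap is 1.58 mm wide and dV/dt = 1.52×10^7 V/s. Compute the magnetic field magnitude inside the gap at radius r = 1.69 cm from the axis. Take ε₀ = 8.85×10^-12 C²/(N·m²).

dE/dt = (dV/dt)/d = 9.620×10^9 V/(m·s); I_d = ε₀(πR²)(dE/dt) = (8.85×10^-12)(0.01271)(9.620×10^9) = 1.082×10^-3 A.
∮B·dl = μ₀ I_d,enc with I_d,enc = I_d r²/R² = 7.640×10^-5 A; so B = μ₀ I_d,enc/(2πr) = 9.04×10^-10 T.

9.04×10^-10 T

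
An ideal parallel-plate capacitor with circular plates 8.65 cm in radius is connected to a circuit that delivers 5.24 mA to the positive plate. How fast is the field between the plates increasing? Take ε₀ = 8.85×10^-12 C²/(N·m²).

The displacement current between the plates equals the conduction current, I_d = 5.24 mA.
Then dE/dt = I_d/(ε₀A) = 2.52×10^10 V/(m·s).

2.52×10^10 V/(m·s)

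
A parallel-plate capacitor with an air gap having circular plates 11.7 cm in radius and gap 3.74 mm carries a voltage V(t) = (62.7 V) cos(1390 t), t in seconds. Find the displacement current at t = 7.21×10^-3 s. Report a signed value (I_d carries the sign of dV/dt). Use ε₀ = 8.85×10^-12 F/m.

4.99×10^-6 A

C = ε₀A/d = (8.85×10^-12)(0.04301)/(3.74×10^-3) = 1.018×10^-10 F. dV/dt = V₀ω·−sin(ωt); at ωt = 10.0219 rad this factor is 0.5623.
I_d = C dV/dt = (1.018×10^-10)(62.7)(1390)(0.5623) = 4.99×10^-6 A.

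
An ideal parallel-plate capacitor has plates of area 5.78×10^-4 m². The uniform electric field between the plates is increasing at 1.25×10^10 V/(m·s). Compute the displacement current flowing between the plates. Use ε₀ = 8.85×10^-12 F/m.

6.39×10^-5 A

With a uniform field, Φ_E = EA, so I_d = ε₀ A dE/dt = 6.39×10^-5 A.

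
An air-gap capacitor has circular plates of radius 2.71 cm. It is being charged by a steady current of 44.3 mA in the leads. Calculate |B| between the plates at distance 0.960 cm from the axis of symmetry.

No conduction current crosses the gap, so I_d there equals the 0.0443 A in the leads.
∮B·dl = μ₀ I_d,enc with I_d,enc = I_d r²/R² = 5.559×10^-3 A; so B = μ₀ I_d,enc/(2πr) = 1.16×10^-7 T.

1.16×10^-7 T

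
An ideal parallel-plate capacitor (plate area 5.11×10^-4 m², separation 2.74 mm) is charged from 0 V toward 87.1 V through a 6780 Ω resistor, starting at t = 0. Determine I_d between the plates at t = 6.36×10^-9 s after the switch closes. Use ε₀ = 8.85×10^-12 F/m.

C = ε₀A/d = (8.85×10^-12)(5.11×10^-4)/(2.74×10^-3) = 1.650×10^-12 F and τ = RC = 1.119×10^-8 s. I_d in the gap equals the RC charging current.
I_d(t) = (V₀/R) e^(−t/τ) = 0.01285 · e^(−0.5684) = 7.28×10^-3 A.

7.28×10^-3 A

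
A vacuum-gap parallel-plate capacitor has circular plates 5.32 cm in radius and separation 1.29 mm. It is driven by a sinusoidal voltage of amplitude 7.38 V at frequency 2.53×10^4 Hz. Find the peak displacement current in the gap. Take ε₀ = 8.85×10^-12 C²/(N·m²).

7.16×10^-5 A

(dE/dt)_max = V₀ω/d = 9.096×10^8 V/(m·s); ω = 2πf = 1.590×10^5 rad/s.
I_d,max = ε₀ A (dE/dt)_max = (8.85×10^-12)(8.891×10^-3)(9.096×10^8) = 7.16×10^-5 A.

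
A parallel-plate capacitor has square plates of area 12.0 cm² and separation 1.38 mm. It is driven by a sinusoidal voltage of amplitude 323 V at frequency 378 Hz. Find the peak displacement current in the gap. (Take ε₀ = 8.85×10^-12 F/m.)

5.90×10^-6 A

C = ε₀A/d = (8.85×10^-12)(1.20×10^-3)/(1.38×10^-3) = 7.696×10^-12 F; ω = 2πf = 2375 rad/s.
I_d = C dV/dt, so |I_d|_max = C V₀ ω = (7.696×10^-12)(323)(2375) = 5.90×10^-6 A.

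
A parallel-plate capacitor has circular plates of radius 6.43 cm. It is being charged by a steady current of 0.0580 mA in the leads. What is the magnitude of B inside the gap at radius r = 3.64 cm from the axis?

By continuity the displacement current in the gap matches the conduction current: I_d = 5.80×10^-5 A.
∮B·dl = μ₀ I_d,enc with I_d,enc = I_d r²/R² = 1.859×10^-5 A; so B = μ₀ I_d,enc/(2πr) = 1.02×10^-10 T.

1.02×10^-10 T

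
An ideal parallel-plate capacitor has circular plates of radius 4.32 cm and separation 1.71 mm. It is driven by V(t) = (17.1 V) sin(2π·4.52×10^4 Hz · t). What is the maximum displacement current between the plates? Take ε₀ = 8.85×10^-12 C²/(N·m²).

C = ε₀A/d = (8.85×10^-12)(5.863×10^-3)/(1.71×10^-3) = 3.034×10^-11 F; ω = 2πf = 2.840×10^5 rad/s.
I_d = C dV/dt, so |I_d|_max = C V₀ ω = (3.034×10^-11)(17.1)(2.840×10^5) = 1.47×10^-4 A.

1.47×10^-4 A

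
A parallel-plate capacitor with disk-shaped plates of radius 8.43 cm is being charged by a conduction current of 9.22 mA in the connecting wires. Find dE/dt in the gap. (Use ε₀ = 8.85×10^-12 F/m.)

Charge continuity gives I_d = I = 9.22×10^-3 A between the plates.
Then dE/dt = I_d/(ε₀A) = 4.67×10^10 V/(m·s).

4.67×10^10 V/(m·s)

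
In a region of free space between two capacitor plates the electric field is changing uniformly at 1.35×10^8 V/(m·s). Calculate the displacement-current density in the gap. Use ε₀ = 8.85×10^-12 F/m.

J_d = ε₀ ∂E/∂t, so J_d = 1.19×10^-3 A/m².

1.19×10^-3 A/m²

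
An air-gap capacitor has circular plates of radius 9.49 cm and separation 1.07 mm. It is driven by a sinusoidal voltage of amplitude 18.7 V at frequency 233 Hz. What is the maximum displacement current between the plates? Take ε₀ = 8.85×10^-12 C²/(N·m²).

The displacement current equals the conduction current C dV/dt, which peaks at C V₀ ω.
With C = ε₀A/d = (8.85×10^-12)(0.02829)/(1.07×10^-3) = 2.340×10^-10 F and ω = 2πf = 1464 rad/s, I_d,max = (2.340×10^-10)(18.7)(1464) = 6.41×10^-6 A.

6.41×10^-6 A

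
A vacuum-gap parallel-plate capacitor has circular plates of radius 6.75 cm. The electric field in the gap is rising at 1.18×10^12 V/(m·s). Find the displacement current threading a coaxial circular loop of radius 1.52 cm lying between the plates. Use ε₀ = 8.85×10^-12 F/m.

I_d = ε₀ dΦ_E/dt = ε₀ πR² (dE/dt) = (8.85×10^-12)(0.01431)(1.18×10^12) = 0.1494 A through the full plate area.
The field is uniform, so I_d,enc = I_d (r/R)² = (0.1494)(1.52/6.75)² = 7.58×10^-3 A.

7.58×10^-3 A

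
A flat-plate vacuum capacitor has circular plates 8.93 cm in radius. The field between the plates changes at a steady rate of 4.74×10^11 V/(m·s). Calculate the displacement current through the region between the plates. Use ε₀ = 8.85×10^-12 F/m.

With a uniform field, Φ_E = EA, so I_d = ε₀ A dE/dt = 0.105 A.

0.105 A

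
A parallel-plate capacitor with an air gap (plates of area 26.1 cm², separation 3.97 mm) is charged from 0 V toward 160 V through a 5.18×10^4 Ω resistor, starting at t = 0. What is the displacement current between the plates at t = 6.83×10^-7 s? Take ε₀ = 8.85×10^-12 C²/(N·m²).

With C = ε₀A/d = (8.85×10^-12)(2.61×10^-3)/(3.97×10^-3) = 5.818×10^-12 F, the time constant is τ = RC = 3.014×10^-7 s, so t/τ = 2.266 and e^(−t/τ) = 0.1037.
I_d = I_cond = (V₀/R) e^(−t/τ) = (3.089×10^-3)(0.1037) = 3.20×10^-4 A.

3.20×10^-4 A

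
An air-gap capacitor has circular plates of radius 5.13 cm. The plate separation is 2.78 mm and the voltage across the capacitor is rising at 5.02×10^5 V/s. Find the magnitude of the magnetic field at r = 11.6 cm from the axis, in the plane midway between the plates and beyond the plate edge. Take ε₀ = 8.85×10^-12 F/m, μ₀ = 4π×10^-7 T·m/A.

2.28×10^-11 T

I_d = C dV/dt with C = ε₀πR²/d = 2.632×10^-11 F, so I_d = (2.632×10^-11)(5.02×10^5) = 1.321×10^-5 A.
With r > R the enclosed displacement current is the full I_d; B = μ₀ I_d / (2πr) = 2.28×10^-11 T.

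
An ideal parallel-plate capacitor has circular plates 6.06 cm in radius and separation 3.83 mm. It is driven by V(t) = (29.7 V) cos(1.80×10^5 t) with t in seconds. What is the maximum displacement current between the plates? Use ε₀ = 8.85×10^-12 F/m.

1.43×10^-4 A

The displacement current equals the conduction current C dV/dt, which peaks at C V₀ ω.
With C = ε₀A/d = (8.85×10^-12)(0.01154)/(3.83×10^-3) = 2.667×10^-11 F and ω = 1.80×10^5 rad/s, I_d,max = (2.667×10^-11)(29.7)(1.80×10^5) = 1.43×10^-4 A.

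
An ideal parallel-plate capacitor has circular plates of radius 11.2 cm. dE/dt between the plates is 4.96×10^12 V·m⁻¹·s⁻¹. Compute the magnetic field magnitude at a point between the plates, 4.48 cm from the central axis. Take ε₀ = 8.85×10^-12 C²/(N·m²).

Total displacement current: I_d = ε₀(πR²)(dE/dt) = (8.85×10^-12)(0.03941)(4.96×10^12) = 1.730 A.
∮B·dl = μ₀ I_d,enc with I_d,enc = I_d r²/R² = 0.2768 A; so B = μ₀ I_d,enc/(2πr) = 1.24×10^-6 T.

1.24×10^-6 T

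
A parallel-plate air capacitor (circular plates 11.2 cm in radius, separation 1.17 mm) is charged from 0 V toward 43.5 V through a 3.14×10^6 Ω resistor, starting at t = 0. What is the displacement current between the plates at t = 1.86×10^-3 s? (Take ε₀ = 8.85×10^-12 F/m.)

C = ε₀A/d = (8.85×10^-12)(0.03941)/(1.17×10^-3) = 2.981×10^-10 F and τ = RC = 9.360×10^-4 s. I_d in the gap equals the RC charging current.
I_d(t) = (V₀/R) e^(−t/τ) = 1.385×10^-5 · e^(−1.987) = 1.90×10^-6 A.

1.90×10^-6 A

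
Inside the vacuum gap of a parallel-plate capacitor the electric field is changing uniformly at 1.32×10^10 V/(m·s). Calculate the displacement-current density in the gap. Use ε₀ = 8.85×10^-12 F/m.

J_d = ε₀ dE/dt = (8.85×10^-12)(1.32×10^10) = 0.117 A/m².

0.117 A/m²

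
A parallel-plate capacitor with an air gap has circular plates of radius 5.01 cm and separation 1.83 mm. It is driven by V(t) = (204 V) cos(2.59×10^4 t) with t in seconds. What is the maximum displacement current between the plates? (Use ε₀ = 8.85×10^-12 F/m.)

2.01×10^-4 A

The displacement current equals the conduction current C dV/dt, which peaks at C V₀ ω.
With C = ε₀A/d = (8.85×10^-12)(7.885×10^-3)/(1.83×10^-3) = 3.813×10^-11 F and ω = 2.59×10^4 rad/s, I_d,max = (3.813×10^-11)(204)(2.59×10^4) = 2.01×10^-4 A.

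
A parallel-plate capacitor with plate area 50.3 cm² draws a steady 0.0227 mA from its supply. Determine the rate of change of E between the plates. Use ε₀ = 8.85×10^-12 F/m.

Charge continuity gives I_d = I = 2.27×10^-5 A between the plates.
Then dE/dt = I_d/(ε₀A) = 5.10×10^8 V/(m·s).

5.10×10^8 V/(m·s)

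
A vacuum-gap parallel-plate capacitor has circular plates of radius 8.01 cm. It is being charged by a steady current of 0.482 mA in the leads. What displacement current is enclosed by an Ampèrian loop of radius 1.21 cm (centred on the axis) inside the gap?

1.10×10^-5 A

Between the plates the displacement current equals the wire current: I_d = 0.482 mA = 4.82×10^-4 A.
The field is uniform, so I_d,enc = I_d (r/R)² = (4.82×10^-4)(1.21/8.01)² = 1.10×10^-5 A.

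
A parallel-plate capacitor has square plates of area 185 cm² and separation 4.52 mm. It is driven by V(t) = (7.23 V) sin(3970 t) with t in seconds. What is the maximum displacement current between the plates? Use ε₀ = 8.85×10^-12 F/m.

(dE/dt)_max = V₀ω/d = 6.350×10^6 V/(m·s); ω = 3970 rad/s.
I_d,max = ε₀ A (dE/dt)_max = (8.85×10^-12)(0.0185)(6.350×10^6) = 1.04×10^-6 A.

1.04×10^-6 A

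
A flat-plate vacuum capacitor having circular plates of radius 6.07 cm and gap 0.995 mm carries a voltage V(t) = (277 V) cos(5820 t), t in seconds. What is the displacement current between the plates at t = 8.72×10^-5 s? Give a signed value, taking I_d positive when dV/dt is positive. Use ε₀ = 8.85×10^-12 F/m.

-8.07×10^-5 A

dE/dt = (V₀ω/d)·−sin(ωt) with ωt = 0.507504 rad: (277)(5820)(-0.4860)/(9.95×10^-4) = -7.874×10^8 V/(m·s).
I_d = ε₀ A dE/dt = (8.85×10^-12)(0.01158)(-7.874×10^8) = -8.07×10^-5 A.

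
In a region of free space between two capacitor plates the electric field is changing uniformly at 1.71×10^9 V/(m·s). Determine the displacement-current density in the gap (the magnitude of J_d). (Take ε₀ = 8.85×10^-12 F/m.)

The displacement-current density is ε₀ ∂E/∂t = (8.85×10^-12)(1.71×10^9) = 0.0151 A/m².

0.0151 A/m²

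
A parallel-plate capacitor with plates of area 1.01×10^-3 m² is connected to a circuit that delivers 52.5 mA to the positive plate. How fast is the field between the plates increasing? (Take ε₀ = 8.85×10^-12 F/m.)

The displacement current between the plates equals the conduction current, I_d = 52.5 mA.
Since I_d = ε₀ A dE/dt, dE/dt = I_d/(ε₀A) = (0.0525)/((8.85×10^-12)(1.01×10^-3)) = 5.87×10^12 V/(m·s).

5.87×10^12 V/(m·s)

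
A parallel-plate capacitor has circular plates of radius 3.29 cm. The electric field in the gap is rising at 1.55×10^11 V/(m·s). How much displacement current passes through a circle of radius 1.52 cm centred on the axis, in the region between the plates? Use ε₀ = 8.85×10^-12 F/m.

Through the whole plate area (πR² = 3.400×10^-3 m²), I_d = ε₀ πR² dE/dt = 4.664×10^-3 A.
Through an area πr² the displacement current is I_d·(πr²/πR²) = I_d (r/R)² = 9.96×10^-4 A.

9.96×10^-4 A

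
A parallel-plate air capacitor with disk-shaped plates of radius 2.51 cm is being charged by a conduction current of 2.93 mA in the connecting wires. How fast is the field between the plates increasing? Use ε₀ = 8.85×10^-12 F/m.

The displacement current between the plates equals the conduction current, I_d = 2.93 mA.
Then dE/dt = I_d/(ε₀A) = 1.67×10^11 V/(m·s).

1.67×10^11 V/(m·s)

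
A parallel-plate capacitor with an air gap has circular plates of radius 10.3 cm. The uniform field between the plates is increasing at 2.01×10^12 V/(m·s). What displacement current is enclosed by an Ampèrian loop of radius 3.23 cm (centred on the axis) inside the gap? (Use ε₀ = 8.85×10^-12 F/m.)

I_d = ε₀ dΦ_E/dt = ε₀ πR² (dE/dt) = (8.85×10^-12)(0.03333)(2.01×10^12) = 0.5929 A through the full plate area.
Since J_d is uniform, the enclosed fraction is (r/R)² = 0.09834, giving I_d,enc = 0.0583 A.

0.0583 A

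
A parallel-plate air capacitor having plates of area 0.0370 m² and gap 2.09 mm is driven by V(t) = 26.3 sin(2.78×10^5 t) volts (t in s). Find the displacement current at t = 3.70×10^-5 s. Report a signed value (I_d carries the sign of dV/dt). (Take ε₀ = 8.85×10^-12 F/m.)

C = ε₀A/d = (8.85×10^-12)(0.0370)/(2.09×10^-3) = 1.567×10^-10 F. dV/dt = V₀ω·cos(ωt); at ωt = 10.286 rad this factor is -0.6515.
I_d = C dV/dt = (1.567×10^-10)(26.3)(2.78×10^5)(-0.6515) = -7.46×10^-4 A.

-7.46×10^-4 A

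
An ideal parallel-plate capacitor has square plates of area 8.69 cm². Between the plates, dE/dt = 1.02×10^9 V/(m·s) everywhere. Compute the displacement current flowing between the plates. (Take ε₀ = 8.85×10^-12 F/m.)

7.84×10^-6 A

I_d = ε₀ A (dE/dt) = (8.85×10^-12)(8.69×10^-4 m²)(1.02×10^9) = 7.84×10^-6 A.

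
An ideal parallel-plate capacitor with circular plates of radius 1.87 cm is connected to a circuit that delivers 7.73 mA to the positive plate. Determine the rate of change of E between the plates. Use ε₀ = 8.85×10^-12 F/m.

Charge continuity gives I_d = I = 7.73×10^-3 A between the plates.
Since I_d = ε₀ A dE/dt, dE/dt = I_d/(ε₀A) = (7.73×10^-3)/((8.85×10^-12)(1.099×10^-3)) = 7.95×10^11 V/(m·s).

7.95×10^11 V/(m·s)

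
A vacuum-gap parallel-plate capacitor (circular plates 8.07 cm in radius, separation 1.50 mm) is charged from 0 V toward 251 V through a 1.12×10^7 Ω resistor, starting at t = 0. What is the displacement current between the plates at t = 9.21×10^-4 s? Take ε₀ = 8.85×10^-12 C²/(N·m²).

1.13×10^-5 A

C = ε₀A/d = (8.85×10^-12)(0.02046)/(1.50×10^-3) = 1.207×10^-10 F and τ = RC = 1.352×10^-3 s. I_d in the gap equals the RC charging current.
I_d(t) = (V₀/R) e^(−t/τ) = 2.241×10^-5 · e^(−0.6812) = 1.13×10^-5 A.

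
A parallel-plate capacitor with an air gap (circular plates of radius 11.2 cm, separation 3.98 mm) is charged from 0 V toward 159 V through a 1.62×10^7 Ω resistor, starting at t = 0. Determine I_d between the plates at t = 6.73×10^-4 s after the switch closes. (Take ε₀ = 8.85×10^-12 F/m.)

6.11×10^-6 A

C = ε₀A/d = (8.85×10^-12)(0.03941)/(3.98×10^-3) = 8.763×10^-11 F, so τ = RC = 1.420×10^-3 s.
The conduction current is I(t) = (V₀/R) e^(−t/τ), and the displacement current between the plates equals it.
t/τ = 0.4739; I_d = (159/1.62×10^7) · e^(−0.4739) = (9.815×10^-6)(0.6226) = 6.11×10^-6 A.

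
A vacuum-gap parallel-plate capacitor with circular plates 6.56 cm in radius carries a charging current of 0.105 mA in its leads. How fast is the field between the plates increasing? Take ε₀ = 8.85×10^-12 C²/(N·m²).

The displacement current between the plates equals the conduction current, I_d = 0.105 mA.
Then dE/dt = I_d/(ε₀A) = 8.78×10^8 V/(m·s).

8.78×10^8 V/(m·s)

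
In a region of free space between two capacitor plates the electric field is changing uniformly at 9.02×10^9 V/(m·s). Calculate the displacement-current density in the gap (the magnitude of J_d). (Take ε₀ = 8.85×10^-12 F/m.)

The displacement-current density is ε₀ ∂E/∂t = (8.85×10^-12)(9.02×10^9) = 0.0798 A/m².

0.0798 A/m²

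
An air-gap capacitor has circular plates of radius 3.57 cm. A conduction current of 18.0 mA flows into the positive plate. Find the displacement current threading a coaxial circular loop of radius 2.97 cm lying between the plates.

Between the plates the displacement current equals the wire current: I_d = 18.0 mA = 0.0180 A.
Since J_d is uniform, the enclosed fraction is (r/R)² = 0.6921, giving I_d,enc = 0.0125 A.

0.0125 A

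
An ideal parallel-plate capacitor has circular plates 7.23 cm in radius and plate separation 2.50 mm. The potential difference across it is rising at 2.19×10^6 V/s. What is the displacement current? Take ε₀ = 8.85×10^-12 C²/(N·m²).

1.27×10^-4 A

C = ε₀A/d = (8.85×10^-12)(0.01642)/(2.50×10^-3) = 5.813×10^-11 F.
I_d = C dV/dt = (5.813×10^-11)(2.19×10^6) = 1.27×10^-4 A.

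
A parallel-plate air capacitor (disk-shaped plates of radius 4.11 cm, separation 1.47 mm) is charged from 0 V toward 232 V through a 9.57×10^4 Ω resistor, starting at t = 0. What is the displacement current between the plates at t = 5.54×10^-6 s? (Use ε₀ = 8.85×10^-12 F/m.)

3.96×10^-4 A

C = ε₀A/d = (8.85×10^-12)(5.307×10^-3)/(1.47×10^-3) = 3.195×10^-11 F, so τ = RC = 3.058×10^-6 s.
The conduction current is I(t) = (V₀/R) e^(−t/τ), and the displacement current between the plates equals it.
t/τ = 1.812; I_d = (232/9.57×10^4) · e^(−1.812) = (2.424×10^-3)(0.1633) = 3.96×10^-4 A.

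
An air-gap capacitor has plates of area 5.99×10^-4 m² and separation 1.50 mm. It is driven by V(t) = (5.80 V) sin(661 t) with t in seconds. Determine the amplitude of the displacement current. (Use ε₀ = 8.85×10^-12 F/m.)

C = ε₀A/d = (8.85×10^-12)(5.99×10^-4)/(1.50×10^-3) = 3.534×10^-12 F; ω = 661 rad/s.
I_d = C dV/dt, so |I_d|_max = C V₀ ω = (3.534×10^-12)(5.80)(661) = 1.35×10^-8 A.

1.35×10^-8 A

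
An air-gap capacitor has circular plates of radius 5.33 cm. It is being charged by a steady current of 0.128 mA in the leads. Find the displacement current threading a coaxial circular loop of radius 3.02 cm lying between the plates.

Between the plates the displacement current equals the wire current: I_d = 0.128 mA = 1.28×10^-4 A.
Since J_d is uniform, the enclosed fraction is (r/R)² = 0.3210, giving I_d,enc = 4.11×10^-5 A.

4.11×10^-5 A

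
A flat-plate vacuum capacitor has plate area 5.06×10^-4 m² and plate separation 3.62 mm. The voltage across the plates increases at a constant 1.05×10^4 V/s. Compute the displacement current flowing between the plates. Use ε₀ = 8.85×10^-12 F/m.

1.30×10^-8 A

The field between the plates is E = V/d, so dE/dt = (1.05×10^4)/(3.62×10^-3 m) = 2.901×10^6 V/(m·s).
I_d = ε₀ A (dE/dt) = (8.85×10^-12)(5.06×10^-4)(2.901×10^6) = 1.30×10^-8 A.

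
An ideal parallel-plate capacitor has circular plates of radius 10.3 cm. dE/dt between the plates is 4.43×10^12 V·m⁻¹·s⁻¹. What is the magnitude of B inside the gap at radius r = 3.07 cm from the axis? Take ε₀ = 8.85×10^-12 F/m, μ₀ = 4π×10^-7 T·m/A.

7.56×10^-7 T

I_d = ε₀ dΦ_E/dt = ε₀ πR² (dE/dt) = (8.85×10^-12)(0.03333)(4.43×10^12) = 1.307 A through the full plate area.
∮B·dl = μ₀ I_d,enc with I_d,enc = I_d r²/R² = 0.1161 A; so B = μ₀ I_d,enc/(2πr) = 7.56×10^-7 T.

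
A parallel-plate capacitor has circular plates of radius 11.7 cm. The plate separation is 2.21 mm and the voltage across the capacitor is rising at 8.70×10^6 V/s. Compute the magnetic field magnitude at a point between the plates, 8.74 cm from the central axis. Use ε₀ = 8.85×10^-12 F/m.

1.91×10^-9 T

I_d = C dV/dt with C = ε₀πR²/d = 1.722×10^-10 F, so I_d = (1.722×10^-10)(8.70×10^6) = 1.498×10^-3 A.
∮B·dl = μ₀ I_d,enc with I_d,enc = I_d r²/R² = 8.359×10^-4 A; so B = μ₀ I_d,enc/(2πr) = 1.91×10^-9 T.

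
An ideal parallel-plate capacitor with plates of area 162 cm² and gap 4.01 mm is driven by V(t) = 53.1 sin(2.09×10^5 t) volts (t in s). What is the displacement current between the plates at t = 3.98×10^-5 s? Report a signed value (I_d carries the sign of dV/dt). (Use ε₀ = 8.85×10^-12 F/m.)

dV/dt = (53.1)(2.09×10^5)·cos(8.3182) = -4.969×10^6 V/s.
I_d = C dV/dt with C = ε₀A/d = (8.85×10^-12)(0.0162)/(4.01×10^-3) = 3.575×10^-11 F, so I_d = (3.575×10^-11)(-4.969×10^6) = -1.78×10^-4 A.

-1.78×10^-4 A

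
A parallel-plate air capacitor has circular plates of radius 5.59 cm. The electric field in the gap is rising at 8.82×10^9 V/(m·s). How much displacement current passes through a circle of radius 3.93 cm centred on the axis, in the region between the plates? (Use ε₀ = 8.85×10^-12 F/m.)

Through the whole plate area (πR² = 9.817×10^-3 m²), I_d = ε₀ πR² dE/dt = 7.663×10^-4 A.
Through an area πr² the displacement current is I_d·(πr²/πR²) = I_d (r/R)² = 3.79×10^-4 A.

3.79×10^-4 A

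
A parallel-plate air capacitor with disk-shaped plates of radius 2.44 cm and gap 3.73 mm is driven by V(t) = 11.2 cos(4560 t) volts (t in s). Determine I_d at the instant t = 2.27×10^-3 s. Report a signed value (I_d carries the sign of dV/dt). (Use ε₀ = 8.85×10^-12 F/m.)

1.81×10^-7 A

dV/dt = (11.2)(4560)·−sin(10.3512) = 4.083×10^4 V/s.
I_d = C dV/dt with C = ε₀A/d = (8.85×10^-12)(1.870×10^-3)/(3.73×10^-3) = 4.437×10^-12 F, so I_d = (4.437×10^-12)(4.083×10^4) = 1.81×10^-7 A.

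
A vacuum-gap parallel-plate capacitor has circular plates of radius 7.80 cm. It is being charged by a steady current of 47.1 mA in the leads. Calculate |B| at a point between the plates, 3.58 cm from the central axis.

By continuity the displacement current in the gap matches the conduction current: I_d = 0.0471 A.
An Ampèrian loop of radius r encloses a fraction (r/R)² of I_d. Then B·2πr = μ₀ I_d (r/R)², giving B = μ₀ I_d r/(2πR²) = 5.54×10^-8 T.

5.54×10^-8 T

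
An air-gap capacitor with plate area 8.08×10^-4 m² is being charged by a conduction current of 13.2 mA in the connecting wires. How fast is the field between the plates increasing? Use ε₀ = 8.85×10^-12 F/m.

1.85×10^12 V/(m·s)

The displacement current between the plates equals the conduction current, I_d = 13.2 mA.
Inverting I_d = ε₀ A dE/dt gives dE/dt = 0.0132 / (8.85×10^-12 · 8.08×10^-4) = 1.85×10^12 V/(m·s).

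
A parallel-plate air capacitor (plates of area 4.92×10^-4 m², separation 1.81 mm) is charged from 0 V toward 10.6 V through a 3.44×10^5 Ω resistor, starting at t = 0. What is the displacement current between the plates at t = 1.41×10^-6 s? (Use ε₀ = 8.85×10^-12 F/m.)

C = ε₀A/d = (8.85×10^-12)(4.92×10^-4)/(1.81×10^-3) = 2.406×10^-12 F and τ = RC = 8.277×10^-7 s. I_d in the gap equals the RC charging current.
I_d(t) = (V₀/R) e^(−t/τ) = 3.081×10^-5 · e^(−1.704) = 5.61×10^-6 A.

5.61×10^-6 A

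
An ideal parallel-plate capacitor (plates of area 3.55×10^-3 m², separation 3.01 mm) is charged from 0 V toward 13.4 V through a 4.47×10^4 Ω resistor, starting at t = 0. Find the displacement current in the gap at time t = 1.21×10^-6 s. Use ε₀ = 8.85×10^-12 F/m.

2.24×10^-5 A

C = ε₀A/d = (8.85×10^-12)(3.55×10^-3)/(3.01×10^-3) = 1.044×10^-11 F and τ = RC = 4.667×10^-7 s. I_d in the gap equals the RC charging current.
I_d(t) = (V₀/R) e^(−t/τ) = 2.998×10^-4 · e^(−2.593) = 2.24×10^-5 A.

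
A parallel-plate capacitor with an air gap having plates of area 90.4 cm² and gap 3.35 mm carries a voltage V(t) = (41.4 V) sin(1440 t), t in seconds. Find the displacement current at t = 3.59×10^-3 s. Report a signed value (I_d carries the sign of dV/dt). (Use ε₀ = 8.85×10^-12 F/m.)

dV/dt = (41.4)(1440)·cos(5.1696) = 2.632×10^4 V/s.
I_d = C dV/dt with C = ε₀A/d = (8.85×10^-12)(9.04×10^-3)/(3.35×10^-3) = 2.388×10^-11 F, so I_d = (2.388×10^-11)(2.632×10^4) = 6.29×10^-7 A.

6.29×10^-7 A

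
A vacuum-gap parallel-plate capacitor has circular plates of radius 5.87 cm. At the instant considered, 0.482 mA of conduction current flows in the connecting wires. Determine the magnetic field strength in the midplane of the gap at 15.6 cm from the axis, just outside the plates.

6.18×10^-10 T

By continuity the displacement current in the gap matches the conduction current: I_d = 4.82×10^-4 A.
With r > R the enclosed displacement current is the full I_d; B = μ₀ I_d / (2πr) = 6.18×10^-10 T.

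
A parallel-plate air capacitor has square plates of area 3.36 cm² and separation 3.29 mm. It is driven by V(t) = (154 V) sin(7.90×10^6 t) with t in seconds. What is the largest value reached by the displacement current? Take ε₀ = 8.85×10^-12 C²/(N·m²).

C = ε₀A/d = (8.85×10^-12)(3.36×10^-4)/(3.29×10^-3) = 9.038×10^-13 F; ω = 7.90×10^6 rad/s.
I_d = C dV/dt, so |I_d|_max = C V₀ ω = (9.038×10^-13)(154)(7.90×10^6) = 1.10×10^-3 A.

1.10×10^-3 A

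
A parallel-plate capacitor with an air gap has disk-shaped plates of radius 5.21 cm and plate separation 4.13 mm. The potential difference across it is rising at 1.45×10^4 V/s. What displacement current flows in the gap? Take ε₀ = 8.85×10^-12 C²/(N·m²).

2.65×10^-7 A

C = ε₀A/d = (8.85×10^-12)(8.528×10^-3)/(4.13×10^-3) = 1.827×10^-11 F.
I_d = C dV/dt = (1.827×10^-11)(1.45×10^4) = 2.65×10^-7 A.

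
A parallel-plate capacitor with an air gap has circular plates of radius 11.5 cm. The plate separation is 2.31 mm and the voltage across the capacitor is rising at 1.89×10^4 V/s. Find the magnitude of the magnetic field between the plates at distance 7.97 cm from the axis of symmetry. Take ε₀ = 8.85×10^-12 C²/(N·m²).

dE/dt = (dV/dt)/d = 8.182×10^6 V/(m·s); I_d = ε₀(πR²)(dE/dt) = (8.85×10^-12)(0.04155)(8.182×10^6) = 3.009×10^-6 A.
An Ampèrian loop of radius r encloses a fraction (r/R)² of I_d. Then B·2πr = μ₀ I_d (r/R)², giving B = μ₀ I_d r/(2πR²) = 3.63×10^-12 T.

3.63×10^-12 T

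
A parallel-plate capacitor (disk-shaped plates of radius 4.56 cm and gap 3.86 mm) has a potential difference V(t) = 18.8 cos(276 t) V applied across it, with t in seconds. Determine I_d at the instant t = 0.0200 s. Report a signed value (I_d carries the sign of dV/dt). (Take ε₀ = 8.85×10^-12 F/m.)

5.37×10^-8 A

dV/dt = (18.8)(276)·−sin(5.52) = 3587 V/s.
I_d = C dV/dt with C = ε₀A/d = (8.85×10^-12)(6.533×10^-3)/(3.86×10^-3) = 1.498×10^-11 F, so I_d = (1.498×10^-11)(3587) = 5.37×10^-8 A.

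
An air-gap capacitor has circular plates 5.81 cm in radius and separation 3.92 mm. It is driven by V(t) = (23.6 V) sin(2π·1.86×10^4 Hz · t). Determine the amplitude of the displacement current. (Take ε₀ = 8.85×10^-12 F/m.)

The displacement current equals the conduction current C dV/dt, which peaks at C V₀ ω.
With C = ε₀A/d = (8.85×10^-12)(0.01060)/(3.92×10^-3) = 2.393×10^-11 F and ω = 2πf = 1.169×10^5 rad/s, I_d,max = (2.393×10^-11)(23.6)(1.169×10^5) = 6.60×10^-5 A.

6.60×10^-5 A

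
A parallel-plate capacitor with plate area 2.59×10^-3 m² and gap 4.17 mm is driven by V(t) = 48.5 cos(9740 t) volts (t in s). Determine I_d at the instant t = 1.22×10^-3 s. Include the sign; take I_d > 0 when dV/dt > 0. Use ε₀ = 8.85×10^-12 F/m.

dV/dt = (48.5)(9740)·−sin(11.8828) = 2.983×10^5 V/s.
I_d = C dV/dt with C = ε₀A/d = (8.85×10^-12)(2.59×10^-3)/(4.17×10^-3) = 5.497×10^-12 F, so I_d = (5.497×10^-12)(2.983×10^5) = 1.64×10^-6 A.

1.64×10^-6 A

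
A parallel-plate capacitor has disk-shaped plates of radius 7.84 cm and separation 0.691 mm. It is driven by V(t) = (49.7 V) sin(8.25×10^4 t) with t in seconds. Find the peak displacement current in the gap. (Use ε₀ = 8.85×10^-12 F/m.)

C = ε₀A/d = (8.85×10^-12)(0.01931)/(6.91×10^-4) = 2.473×10^-10 F; ω = 8.25×10^4 rad/s.
I_d = C dV/dt, so |I_d|_max = C V₀ ω = (2.473×10^-10)(49.7)(8.25×10^4) = 1.01×10^-3 A.

1.01×10^-3 A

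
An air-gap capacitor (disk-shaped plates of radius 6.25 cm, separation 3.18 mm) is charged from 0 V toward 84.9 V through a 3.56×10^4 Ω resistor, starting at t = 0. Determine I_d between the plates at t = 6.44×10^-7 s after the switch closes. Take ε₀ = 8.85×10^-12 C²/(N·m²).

C = ε₀A/d = (8.85×10^-12)(0.01227)/(3.18×10^-3) = 3.415×10^-11 F and τ = RC = 1.216×10^-6 s. I_d in the gap equals the RC charging current.
I_d(t) = (V₀/R) e^(−t/τ) = 2.385×10^-3 · e^(−0.5296) = 1.40×10^-3 A.

1.40×10^-3 A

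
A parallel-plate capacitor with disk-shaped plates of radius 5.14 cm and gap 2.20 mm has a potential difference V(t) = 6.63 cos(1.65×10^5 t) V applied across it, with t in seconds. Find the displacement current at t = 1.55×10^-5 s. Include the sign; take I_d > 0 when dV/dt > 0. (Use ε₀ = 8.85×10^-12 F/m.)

-2.01×10^-5 A

C = ε₀A/d = (8.85×10^-12)(8.300×10^-3)/(2.20×10^-3) = 3.339×10^-11 F. dV/dt = V₀ω·−sin(ωt); at ωt = 2.5575 rad this factor is -0.5514.
I_d = C dV/dt = (3.339×10^-11)(6.63)(1.65×10^5)(-0.5514) = -2.01×10^-5 A.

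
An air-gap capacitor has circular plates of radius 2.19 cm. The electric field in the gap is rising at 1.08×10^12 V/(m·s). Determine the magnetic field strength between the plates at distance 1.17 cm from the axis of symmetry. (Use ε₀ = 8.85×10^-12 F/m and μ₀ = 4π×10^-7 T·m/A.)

7.03×10^-8 T

I_d = ε₀ dΦ_E/dt = ε₀ πR² (dE/dt) = (8.85×10^-12)(1.507×10^-3)(1.08×10^12) = 0.01440 A through the full plate area.
An Ampèrian loop of radius r encloses a fraction (r/R)² of I_d. Then B·2πr = μ₀ I_d (r/R)², giving B = μ₀ I_d r/(2πR²) = 7.03×10^-8 T.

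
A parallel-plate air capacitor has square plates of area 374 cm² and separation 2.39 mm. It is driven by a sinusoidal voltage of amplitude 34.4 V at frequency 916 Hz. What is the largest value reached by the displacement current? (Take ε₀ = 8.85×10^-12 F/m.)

2.74×10^-5 A

The displacement current equals the conduction current C dV/dt, which peaks at C V₀ ω.
With C = ε₀A/d = (8.85×10^-12)(0.0374)/(2.39×10^-3) = 1.385×10^-10 F and ω = 2πf = 5755 rad/s, I_d,max = (1.385×10^-10)(34.4)(5755) = 2.74×10^-5 A.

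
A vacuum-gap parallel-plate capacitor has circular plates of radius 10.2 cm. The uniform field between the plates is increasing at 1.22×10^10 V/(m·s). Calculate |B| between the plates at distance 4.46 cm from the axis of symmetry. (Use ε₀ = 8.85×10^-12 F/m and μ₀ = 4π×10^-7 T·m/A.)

Total displacement current: I_d = ε₀(πR²)(dE/dt) = (8.85×10^-12)(0.03269)(1.22×10^10) = 3.530×10^-3 A.
An Ampèrian loop of radius r encloses a fraction (r/R)² of I_d. Then B·2πr = μ₀ I_d (r/R)², giving B = μ₀ I_d r/(2πR²) = 3.03×10^-9 T.

3.03×10^-9 T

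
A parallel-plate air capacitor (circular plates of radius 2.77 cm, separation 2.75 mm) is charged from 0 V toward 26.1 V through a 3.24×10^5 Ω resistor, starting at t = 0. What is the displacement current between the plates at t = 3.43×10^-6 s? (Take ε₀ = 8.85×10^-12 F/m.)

2.06×10^-5 A

C = ε₀A/d = (8.85×10^-12)(2.411×10^-3)/(2.75×10^-3) = 7.759×10^-12 F and τ = RC = 2.514×10^-6 s. I_d in the gap equals the RC charging current.
I_d(t) = (V₀/R) e^(−t/τ) = 8.056×10^-5 · e^(−1.364) = 2.06×10^-5 A.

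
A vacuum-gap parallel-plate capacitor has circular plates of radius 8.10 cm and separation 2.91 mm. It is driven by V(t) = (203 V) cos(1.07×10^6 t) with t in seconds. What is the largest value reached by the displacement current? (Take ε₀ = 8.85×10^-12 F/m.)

C = ε₀A/d = (8.85×10^-12)(0.02061)/(2.91×10^-3) = 6.268×10^-11 F; ω = 1.07×10^6 rad/s.
I_d = C dV/dt, so |I_d|_max = C V₀ ω = (6.268×10^-11)(203)(1.07×10^6) = 0.0136 A.

0.0136 A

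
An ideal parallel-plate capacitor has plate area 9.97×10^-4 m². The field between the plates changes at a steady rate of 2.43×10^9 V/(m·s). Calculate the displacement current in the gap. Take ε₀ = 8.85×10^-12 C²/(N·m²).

2.14×10^-5 A

With a uniform field, Φ_E = EA, so I_d = ε₀ A dE/dt = 2.14×10^-5 A.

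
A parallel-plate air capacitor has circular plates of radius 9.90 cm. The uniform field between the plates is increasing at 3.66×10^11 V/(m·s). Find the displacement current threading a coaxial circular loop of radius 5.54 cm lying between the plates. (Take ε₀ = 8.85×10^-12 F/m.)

Total displacement current: I_d = ε₀(πR²)(dE/dt) = (8.85×10^-12)(0.03079)(3.66×10^11) = 0.09973 A.
Since J_d is uniform, the enclosed fraction is (r/R)² = 0.3131, giving I_d,enc = 0.0312 A.

0.0312 A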